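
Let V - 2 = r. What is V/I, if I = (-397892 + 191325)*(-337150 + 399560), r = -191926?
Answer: 95962/6445923235 ≈ 1.4887e-5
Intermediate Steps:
V = -191924 (V = 2 - 191926 = -191924)
I = -12891846470 (I = -206567*62410 = -12891846470)
V/I = -191924/(-12891846470) = -191924*(-1/12891846470) = 95962/6445923235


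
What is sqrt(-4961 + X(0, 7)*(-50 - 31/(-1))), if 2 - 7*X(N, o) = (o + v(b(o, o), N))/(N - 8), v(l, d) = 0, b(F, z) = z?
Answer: 3*I*sqrt(432838)/28 ≈ 70.49*I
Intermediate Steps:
X(N, o) = 2/7 - o/(7*(-8 + N)) (X(N, o) = 2/7 - (o + 0)/(7*(N - 8)) = 2/7 - o/(7*(-8 + N)))
sqrt(-4961 + X(0, 7)*(-50 - 31/(-1))) = sqrt(-4961 + ((-16 - 1*7 + 2*0)/(7*(-8 + 0)))*(-50 - 31/(-1))) = sqrt(-4961 + ((1/7)*(-16 - 7 + 0)/(-8))*(-50 - 31*(-1))) = sqrt(-4961 + ((1/7)*(-1/8)*(-23))*(-50 + 31)) = sqrt(-4961 + (23/56)*(-19)) = sqrt(-4961 - 437/56) = sqrt(-278253/56) = 3*I*sqrt(432838)/28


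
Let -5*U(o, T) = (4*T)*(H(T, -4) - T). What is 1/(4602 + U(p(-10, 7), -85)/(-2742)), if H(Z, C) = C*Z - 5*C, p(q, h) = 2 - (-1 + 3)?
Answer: 1371/6294212 ≈ 0.00021782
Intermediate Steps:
p(q, h) = 0 (p(q, h) = 2 - 1*2 = 2 - 2 = 0)
H(Z, C) = -5*C + C*Z
U(o, T) = -4*T*(20 - 5*T)/5 (U(o, T) = -4*T*(-4*(-5 + T) - T)/5 = -4*T*((20 - 4*T) - T)/5 = -4*T*(20 - 5*T)/5)
1/(4602 + U(p(-10, 7), -85)/(-2742)) = 1/(4602 + (4*(-85)*(-4 - 85))/(-2742)) = 1/(4602 + (4*(-85)*(-89))*(-1/2742)) = 1/(4602 + 30260*(-1/2742)) = 1/(4602 - 15130/1371) = 1/(6294212/1371) = 1371/6294212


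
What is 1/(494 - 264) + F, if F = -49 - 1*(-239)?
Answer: 43701/230 ≈ 190.00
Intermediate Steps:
F = 190 (F = -49 + 239 = 190)
1/(494 - 264) + F = 1/(494 - 264) + 190 = 1/230 + 190 = 43701/230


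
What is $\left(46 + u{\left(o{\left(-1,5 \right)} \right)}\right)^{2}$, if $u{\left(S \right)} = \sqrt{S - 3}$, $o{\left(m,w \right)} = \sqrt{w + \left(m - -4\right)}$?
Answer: $\left(46 + i \sqrt{3 - 2 \sqrt{2}}\right)^{2} \approx 2115.8 + 38.11 i$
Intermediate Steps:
$o{\left(m,w \right)} = \sqrt{4 + m + w}$ ($o{\left(m,w \right)} = \sqrt{w + \left(m + 4\right)} = \sqrt{w + \left(4 + m\right)} = \sqrt{4 + m + w}$)
$u{\left(S \right)} = \sqrt{-3 + S}$
$\left(46 + u{\left(o{\left(-1,5 \right)} \right)}\right)^{2} = \left(46 + \sqrt{-3 + \sqrt{4 - 1 + 5}}\right)^{2} = \left(46 + \sqrt{-3 + \sqrt{8}}\right)^{2} = \left(46 + \sqrt{-3 + 2 \sqrt{2}}\right)^{2}$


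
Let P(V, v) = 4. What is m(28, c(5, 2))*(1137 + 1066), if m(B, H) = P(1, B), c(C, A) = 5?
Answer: 8812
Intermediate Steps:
m(B, H) = 4
m(28, c(5, 2))*(1137 + 1066) = 4*(1137 + 1066) = 4*2203 = 8812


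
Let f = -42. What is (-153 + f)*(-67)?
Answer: 13065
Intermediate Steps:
(-153 + f)*(-67) = (-153 - 42)*(-67) = -195*(-67) = 13065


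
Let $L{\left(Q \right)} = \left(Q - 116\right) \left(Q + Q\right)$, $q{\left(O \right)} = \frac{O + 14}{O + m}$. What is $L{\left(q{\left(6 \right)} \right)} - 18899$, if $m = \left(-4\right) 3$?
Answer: $- \frac{162931}{9} \approx -18103.0$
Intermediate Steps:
$m = -12$
$q{\left(O \right)} = \frac{14 + O}{-12 + O}$ ($q{\left(O \right)} = \frac{O + 14}{O - 12} = \frac{14 + O}{-12 + O}$)
$L{\left(Q \right)} = 2 Q \left(-116 + Q\right)$ ($L{\left(Q \right)} = \left(-116 + Q\right) 2 Q = 2 Q \left(-116 + Q\right)$)
$L{\left(q{\left(6 \right)} \right)} - 18899 = 2 \frac{14 + 6}{-12 + 6} \left(-116 + \frac{14 + 6}{-12 + 6}\right) - 18899 = 2 \frac{1}{-6} \cdot 20 \left(-116 + \frac{1}{-6} \cdot 20\right) - 18899 = 2 \left(\left(- \frac{1}{6}\right) 20\right) \left(-116 - \frac{10}{3}\right) - 18899 = 2 \left(- \frac{10}{3}\right) \left(-116 - \frac{10}{3}\right) - 18899 = 2 \left(- \frac{10}{3}\right) \left(- \frac{358}{3}\right) - 18899 = \frac{7160}{9} - 18899 = - \frac{162931}{9}$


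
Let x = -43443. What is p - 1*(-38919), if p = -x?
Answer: 82362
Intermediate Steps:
p = 43443 (p = -1*(-43443) = 43443)
p - 1*(-38919) = 43443 - 1*(-38919) = 43443 + 38919 = 82362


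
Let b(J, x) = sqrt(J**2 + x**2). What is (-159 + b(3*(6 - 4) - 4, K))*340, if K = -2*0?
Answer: -53380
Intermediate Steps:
K = 0
(-159 + b(3*(6 - 4) - 4, K))*340 = (-159 + sqrt((3*(6 - 4) - 4)**2 + 0**2))*340 = (-159 + sqrt((3*2 - 4)**2 + 0))*340 = (-159 + sqrt((6 - 4)**2 + 0))*340 = (-159 + sqrt(2**2 + 0))*340 = (-159 + sqrt(4 + 0))*340 = (-159 + sqrt(4))*340 = (-159 + 2)*340 = -157*340 = -53380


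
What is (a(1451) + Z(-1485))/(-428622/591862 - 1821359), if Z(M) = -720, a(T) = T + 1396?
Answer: -629445237/538996804540 ≈ -0.0011678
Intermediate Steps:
a(T) = 1396 + T
(a(1451) + Z(-1485))/(-428622/591862 - 1821359) = ((1396 + 1451) - 720)/(-428622/591862 - 1821359) = (2847 - 720)/(-428622*1/591862 - 1821359) = 2127/(-214311/295931 - 1821359) = 2127/(-538996804540/295931) = 2127*(-295931/538996804540) = -629445237/538996804540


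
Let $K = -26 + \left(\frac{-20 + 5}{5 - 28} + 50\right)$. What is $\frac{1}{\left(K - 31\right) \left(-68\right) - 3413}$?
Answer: $- \frac{23}{68571} \approx -0.00033542$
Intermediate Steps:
$K = \frac{567}{23}$ ($K = -26 + \left(- \frac{15}{-23} + 50\right) = -26 + \left(\left(-15\right) \left(- \frac{1}{23}\right) + 50\right) = -26 + \left(\frac{15}{23} + 50\right) = -26 + \frac{1165}{23} = \frac{567}{23} \approx 24.652$)
$\frac{1}{\left(K - 31\right) \left(-68\right) - 3413} = \frac{1}{\left(\frac{567}{23} - 31\right) \left(-68\right) - 3413} = \frac{1}{\left(- \frac{146}{23}\right) \left(-68\right) - 3413} = \frac{1}{\frac{9928}{23} - 3413} = \frac{1}{- \frac{68571}{23}} = - \frac{23}{68571}$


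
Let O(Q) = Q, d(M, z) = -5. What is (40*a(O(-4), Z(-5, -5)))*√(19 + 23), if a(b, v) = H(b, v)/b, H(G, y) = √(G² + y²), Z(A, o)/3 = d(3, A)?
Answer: -10*√10122 ≈ -1006.1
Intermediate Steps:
Z(A, o) = -15 (Z(A, o) = 3*(-5) = -15)
a(b, v) = √(b² + v²)/b
(40*a(O(-4), Z(-5, -5)))*√(19 + 23) = (40*(√((-4)² + (-15)²)/(-4)))*√(19 + 23) = (40*(-√(16 + 225)/4))*√42 = (40*(-√241/4))*√42 = (-10*√241)*√42 = -10*√10122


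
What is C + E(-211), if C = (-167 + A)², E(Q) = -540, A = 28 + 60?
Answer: 5701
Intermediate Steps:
A = 88
C = 6241 (C = (-167 + 88)² = (-79)² = 6241)
C + E(-211) = 6241 - 540 = 5701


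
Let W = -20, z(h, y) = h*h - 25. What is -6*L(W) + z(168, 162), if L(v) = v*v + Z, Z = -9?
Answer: 25853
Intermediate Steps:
z(h, y) = -25 + h² (z(h, y) = h² - 25 = -25 + h²)
L(v) = -9 + v² (L(v) = v*v - 9 = v² - 9 = -9 + v²)
-6*L(W) + z(168, 162) = -6*(-9 + (-20)²) + (-25 + 168²) = -6*(-9 + 400) + (-25 + 28224) = -6*391 + 28199 = -2346 + 28199 = 25853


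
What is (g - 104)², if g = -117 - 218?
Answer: 192721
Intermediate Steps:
g = -335
(g - 104)² = (-335 - 104)² = (-439)² = 192721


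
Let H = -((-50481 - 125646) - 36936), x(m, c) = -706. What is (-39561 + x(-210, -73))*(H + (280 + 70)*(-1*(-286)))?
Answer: -12610134521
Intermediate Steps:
H = 213063 (H = -(-176127 - 36936) = -1*(-213063) = 213063)
(-39561 + x(-210, -73))*(H + (280 + 70)*(-1*(-286))) = (-39561 - 706)*(213063 + (280 + 70)*(-1*(-286))) = -40267*(213063 + 350*286) = -40267*(213063 + 100100) = -40267*313163 = -12610134521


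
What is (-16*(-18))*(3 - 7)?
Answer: -1152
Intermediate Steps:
(-16*(-18))*(3 - 7) = 288*(-4) = -1152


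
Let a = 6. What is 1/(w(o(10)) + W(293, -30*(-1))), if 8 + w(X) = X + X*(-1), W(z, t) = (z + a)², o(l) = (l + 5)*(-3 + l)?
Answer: 1/89393 ≈ 1.1187e-5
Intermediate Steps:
o(l) = (-3 + l)*(5 + l) (o(l) = (5 + l)*(-3 + l) = (-3 + l)*(5 + l))
W(z, t) = (6 + z)² (W(z, t) = (z + 6)² = (6 + z)²)
w(X) = -8 (w(X) = -8 + (X + X*(-1)) = -8 + (X - X) = -8 + 0 = -8)
1/(w(o(10)) + W(293, -30*(-1))) = 1/(-8 + (6 + 293)²) = 1/(-8 + 299²) = 1/(-8 + 89401) = 1/89393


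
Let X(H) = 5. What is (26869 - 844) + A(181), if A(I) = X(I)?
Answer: 26030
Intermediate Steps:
A(I) = 5
(26869 - 844) + A(181) = (26869 - 844) + 5 = 26025 + 5 = 26030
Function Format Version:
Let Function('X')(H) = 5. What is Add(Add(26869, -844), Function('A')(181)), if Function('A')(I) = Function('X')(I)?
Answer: 26030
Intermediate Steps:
Function('A')(I) = 5
Add(Add(26869, -844), Function('A')(181)) = Add(Add(26869, -844), 5) = Add(26025, 5) = 26030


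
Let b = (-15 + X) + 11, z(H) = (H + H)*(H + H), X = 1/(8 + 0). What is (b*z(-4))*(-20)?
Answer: 4960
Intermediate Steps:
X = 1/8 ≈ 0.12500
z(H) = 4*H**2 (z(H) = (2*H)*(2*H) = 4*H**2)
b = -31/8 (b = (-15 + 1/8) + 11 = -119/8 + 11 = -31/8 ≈ -3.8750)
(b*z(-4))*(-20) = -31*(-4)**2/2*(-20) = -31*16/2*(-20) = -31/8*64*(-20) = -248*(-20) = 4960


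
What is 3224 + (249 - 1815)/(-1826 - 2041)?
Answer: 4156258/1289 ≈ 3224.4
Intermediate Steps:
3224 + (249 - 1815)/(-1826 - 2041) = 3224 - 1566/(-3867) = 3224 - 1566*(-1/3867) = 3224 + 522/1289 = 4156258/1289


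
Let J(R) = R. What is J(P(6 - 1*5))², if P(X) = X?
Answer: 1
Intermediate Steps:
J(P(6 - 1*5))² = (6 - 1*5)² = (6 - 5)² = 1² = 1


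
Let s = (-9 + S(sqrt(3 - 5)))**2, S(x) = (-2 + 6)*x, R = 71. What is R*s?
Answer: 3479 - 5112*I*sqrt(2) ≈ 3479.0 - 7229.5*I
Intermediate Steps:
S(x) = 4*x
s = (-9 + 4*I*sqrt(2))**2 (s = (-9 + 4*sqrt(3 - 5))**2 = (-9 + 4*sqrt(-2))**2 = (-9 + 4*(I*sqrt(2)))**2 = (-9 + 4*I*sqrt(2))**2 ≈ 49.0 - 101.82*I)
R*s = 71*(49 - 72*I*sqrt(2)) = 3479 - 5112*I*sqrt(2)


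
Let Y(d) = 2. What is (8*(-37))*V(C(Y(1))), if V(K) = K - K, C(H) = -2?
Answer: 0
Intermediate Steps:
V(K) = 0
(8*(-37))*V(C(Y(1))) = (8*(-37))*0 = -296*0 = 0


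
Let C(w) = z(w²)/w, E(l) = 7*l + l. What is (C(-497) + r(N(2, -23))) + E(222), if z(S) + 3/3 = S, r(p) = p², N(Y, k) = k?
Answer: 898577/497 ≈ 1808.0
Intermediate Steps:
z(S) = -1 + S
E(l) = 8*l
C(w) = (-1 + w²)/w
(C(-497) + r(N(2, -23))) + E(222) = ((-497 - 1/(-497)) + (-23)²) + 8*222 = ((-497 - 1*(-1/497)) + 529) + 1776 = ((-497 + 1/497) + 529) + 1776 = (-247008/497 + 529) + 1776 = 15905/497 + 1776 = 898577/497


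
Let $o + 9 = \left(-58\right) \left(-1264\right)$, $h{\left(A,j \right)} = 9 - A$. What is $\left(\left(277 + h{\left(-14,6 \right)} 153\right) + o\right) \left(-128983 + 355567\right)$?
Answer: $17469399816$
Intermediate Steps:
$o = 73303$ ($o = -9 - -73312 = -9 + 73312 = 73303$)
$\left(\left(277 + h{\left(-14,6 \right)} 153\right) + o\right) \left(-128983 + 355567\right) = \left(\left(277 + \left(9 - -14\right) 153\right) + 73303\right) \left(-128983 + 355567\right) = \left(\left(277 + \left(9 + 14\right) 153\right) + 73303\right) 226584 = \left(\left(277 + 23 \cdot 153\right) + 73303\right) 226584 = \left(\left(277 + 3519\right) + 73303\right) 226584 = \left(3796 + 73303\right) 226584 = 77099 \cdot 226584 = 17469399816$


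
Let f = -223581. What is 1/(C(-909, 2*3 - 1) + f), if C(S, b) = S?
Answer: -1/224490 ≈ -4.4545e-6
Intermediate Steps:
1/(C(-909, 2*3 - 1) + f) = 1/(-909 - 223581) = 1/(-224490) = -1/224490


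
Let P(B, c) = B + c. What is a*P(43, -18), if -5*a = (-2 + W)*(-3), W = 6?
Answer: 60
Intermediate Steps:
a = 12/5 (a = -(-2 + 6)*(-3)/5 = -4*(-3)/5 = -⅕*(-12) = 12/5 ≈ 2.4000)
a*P(43, -18) = 12*(43 - 18)/5 = (12/5)*25 = 60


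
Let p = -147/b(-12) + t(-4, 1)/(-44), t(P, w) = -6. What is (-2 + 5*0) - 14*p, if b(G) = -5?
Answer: -22853/55 ≈ -415.51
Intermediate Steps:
p = 3249/110 (p = -147/(-5) - 6/(-44) = -147*(-⅕) - 6*(-1/44) = 147/5 + 3/22 = 3249/110 ≈ 29.536)
(-2 + 5*0) - 14*p = (-2 + 5*0) - 14*3249/110 = (-2 + 0) - 22743/55 = -2 - 22743/55 = -22853/55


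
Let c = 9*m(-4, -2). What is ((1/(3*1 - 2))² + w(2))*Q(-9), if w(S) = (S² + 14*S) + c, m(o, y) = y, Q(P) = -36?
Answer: -540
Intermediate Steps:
c = -18 (c = 9*(-2) = -18)
w(S) = -18 + S² + 14*S (w(S) = (S² + 14*S) - 18 = -18 + S² + 14*S)
((1/(3*1 - 2))² + w(2))*Q(-9) = ((1/(3*1 - 2))² + (-18 + 2² + 14*2))*(-36) = ((1/(3 - 2))² + (-18 + 4 + 28))*(-36) = ((1/1)² + 14)*(-36) = (1² + 14)*(-36) = (1 + 14)*(-36) = 15*(-36) = -540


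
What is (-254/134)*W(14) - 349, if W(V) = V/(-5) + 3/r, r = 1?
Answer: -117042/335 ≈ -349.38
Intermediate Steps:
W(V) = 3 - V/5 (W(V) = V/(-5) + 3/1 = V*(-⅕) + 3*1 = -V/5 + 3 = 3 - V/5)
(-254/134)*W(14) - 349 = (-254/134)*(3 - ⅕*14) - 349 = (-254*1/134)*(3 - 14/5) - 349 = -127/67*⅕ - 349 = -127/335 - 349 = -117042/335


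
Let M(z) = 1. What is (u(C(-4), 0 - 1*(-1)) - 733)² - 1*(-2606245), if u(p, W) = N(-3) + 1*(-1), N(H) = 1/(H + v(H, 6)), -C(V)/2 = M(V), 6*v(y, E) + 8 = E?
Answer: 314544149/100 ≈ 3.1454e+6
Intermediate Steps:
v(y, E) = -4/3 + E/6
C(V) = -2 (C(V) = -2*1 = -2)
N(H) = 1/(-⅓ + H) (N(H) = 1/(H + (-4/3 + (⅙)*6)) = 1/(H + (-4/3 + 1)) = 1/(H - ⅓) = 1/(-⅓ + H))
u(p, W) = -13/10 (u(p, W) = 3/(-1 + 3*(-3)) + 1*(-1) = 3/(-1 - 9) - 1 = 3/(-10) - 1 = 3*(-⅒) - 1 = -3/10 - 1 = -13/10)
(u(C(-4), 0 - 1*(-1)) - 733)² - 1*(-2606245) = (-13/10 - 733)² - 1*(-2606245) = (-7343/10)² + 2606245 = 53919649/100 + 2606245 = 314544149/100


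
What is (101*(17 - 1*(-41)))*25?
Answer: 146450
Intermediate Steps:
(101*(17 - 1*(-41)))*25 = (101*(17 + 41))*25 = (101*58)*25 = 5858*25 = 146450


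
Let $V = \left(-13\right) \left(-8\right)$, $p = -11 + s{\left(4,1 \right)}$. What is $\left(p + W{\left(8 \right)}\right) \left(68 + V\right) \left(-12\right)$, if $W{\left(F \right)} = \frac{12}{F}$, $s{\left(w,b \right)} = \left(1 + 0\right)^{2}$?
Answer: $17544$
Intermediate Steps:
$s{\left(w,b \right)} = 1$ ($s{\left(w,b \right)} = 1^{2} = 1$)
$p = -10$ ($p = -11 + 1 = -10$)
$V = 104$
$\left(p + W{\left(8 \right)}\right) \left(68 + V\right) \left(-12\right) = \left(-10 + \frac{12}{8}\right) \left(68 + 104\right) \left(-12\right) = \left(-10 + 12 \cdot \frac{1}{8}\right) 172 \left(-12\right) = \left(-10 + \frac{3}{2}\right) 172 \left(-12\right) = \left(- \frac{17}{2}\right) 172 \left(-12\right) = \left(-1462\right) \left(-12\right) = 17544$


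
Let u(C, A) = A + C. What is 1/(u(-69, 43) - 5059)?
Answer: -1/5085 ≈ -0.00019666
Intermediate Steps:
1/(u(-69, 43) - 5059) = 1/((43 - 69) - 5059) = 1/(-26 - 5059) = 1/(-5085) = -1/5085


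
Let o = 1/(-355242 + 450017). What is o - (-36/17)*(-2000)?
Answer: -401399999/94775 ≈ -4235.3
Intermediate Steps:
o = 1/94775 ≈ 1.0551e-5
o - (-36/17)*(-2000) = 1/94775 - (-36/17)*(-2000) = 1/94775 - (-36*1/17)*(-2000) = 1/94775 - (-36)*(-2000)/17 = 1/94775 - 1*72000/17 = 1/94775 - 72000/17 = -401399999/94775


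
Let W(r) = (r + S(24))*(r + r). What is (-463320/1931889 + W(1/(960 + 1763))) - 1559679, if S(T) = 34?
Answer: -7447173675919754235/4774811131027 ≈ -1.5597e+6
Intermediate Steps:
W(r) = 2*r*(34 + r) (W(r) = (r + 34)*(r + r) = (34 + r)*(2*r) = 2*r*(34 + r))
(-463320/1931889 + W(1/(960 + 1763))) - 1559679 = (-463320/1931889 + 2*(34 + 1/(960 + 1763))/(960 + 1763)) - 1559679 = (-463320*1/1931889 + 2*(34 + 1/2723)/2723) - 1559679 = (-154440/643963 + 2*(1/2723)*(34 + 1/2723)) - 1559679 = (-154440/643963 + 2*(1/2723)*(92583/2723)) - 1559679 = (-154440/643963 + 185166/7414729) - 1559679 = -1025890693902/4774811131027 - 1559679 = -7447173675919754235/4774811131027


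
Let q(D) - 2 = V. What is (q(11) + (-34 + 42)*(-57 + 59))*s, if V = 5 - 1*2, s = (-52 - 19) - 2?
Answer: -1533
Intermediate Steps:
s = -73 (s = -71 - 2 = -73)
V = 3 (V = 5 - 2 = 3)
q(D) = 5 (q(D) = 2 + 3 = 5)
(q(11) + (-34 + 42)*(-57 + 59))*s = (5 + (-34 + 42)*(-57 + 59))*(-73) = (5 + 8*2)*(-73) = (5 + 16)*(-73) = 21*(-73) = -1533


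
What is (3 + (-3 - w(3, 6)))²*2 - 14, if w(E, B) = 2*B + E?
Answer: 436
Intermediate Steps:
w(E, B) = E + 2*B
(3 + (-3 - w(3, 6)))²*2 - 14 = (3 + (-3 - (3 + 2*6)))²*2 - 14 = (3 + (-3 - (3 + 12)))²*2 - 14 = (3 + (-3 - 1*15))²*2 - 14 = (3 + (-3 - 15))²*2 - 14 = (3 - 18)²*2 - 14 = (-15)²*2 - 14 = 225*2 - 14 = 450 - 14 = 436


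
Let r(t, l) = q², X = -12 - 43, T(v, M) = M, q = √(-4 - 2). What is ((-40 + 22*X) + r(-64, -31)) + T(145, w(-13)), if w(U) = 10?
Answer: -1246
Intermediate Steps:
q = I*√6 (q = √(-6) = I*√6 ≈ 2.4495*I)
X = -55
r(t, l) = -6 (r(t, l) = (I*√6)² = -6)
((-40 + 22*X) + r(-64, -31)) + T(145, w(-13)) = ((-40 + 22*(-55)) - 6) + 10 = ((-40 - 1210) - 6) + 10 = (-1250 - 6) + 10 = -1256 + 10 = -1246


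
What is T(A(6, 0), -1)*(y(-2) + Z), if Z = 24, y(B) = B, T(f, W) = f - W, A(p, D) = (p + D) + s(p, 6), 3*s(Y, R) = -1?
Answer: 440/3 ≈ 146.67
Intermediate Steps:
s(Y, R) = -⅓ (s(Y, R) = (⅓)*(-1) = -⅓)
A(p, D) = -⅓ + D + p (A(p, D) = (p + D) - ⅓ = (D + p) - ⅓ = -⅓ + D + p)
T(A(6, 0), -1)*(y(-2) + Z) = ((-⅓ + 0 + 6) - 1*(-1))*(-2 + 24) = (17/3 + 1)*22 = (20/3)*22 = 440/3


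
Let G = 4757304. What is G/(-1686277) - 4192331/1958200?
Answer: -16385184034487/3302067621400 ≈ -4.9621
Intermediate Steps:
G/(-1686277) - 4192331/1958200 = 4757304/(-1686277) - 4192331/1958200 = 4757304*(-1/1686277) - 4192331*1/1958200 = -4757304/1686277 - 4192331/1958200 = -16385184034487/3302067621400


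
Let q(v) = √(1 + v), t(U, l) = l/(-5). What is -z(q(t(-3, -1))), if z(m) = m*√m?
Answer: -5^(¼)*6^(¾)/5 ≈ -1.1465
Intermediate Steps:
t(U, l) = -l/5 (t(U, l) = l*(-⅕) = -l/5)
z(m) = m^(3/2)
-z(q(t(-3, -1))) = -(√(1 - ⅕*(-1)))^(3/2) = -(√(1 + ⅕))^(3/2) = -(√(6/5))^(3/2) = -(√30/5)^(3/2) = -5^(¼)*6^(¾)/5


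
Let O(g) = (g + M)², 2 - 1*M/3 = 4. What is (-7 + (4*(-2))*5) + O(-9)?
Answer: 178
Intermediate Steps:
M = -6 (M = 6 - 3*4 = 6 - 12 = -6)
O(g) = (-6 + g)² (O(g) = (g - 6)² = (-6 + g)²)
(-7 + (4*(-2))*5) + O(-9) = (-7 + (4*(-2))*5) + (-6 - 9)² = (-7 - 8*5) + (-15)² = (-7 - 40) + 225 = -47 + 225 = 178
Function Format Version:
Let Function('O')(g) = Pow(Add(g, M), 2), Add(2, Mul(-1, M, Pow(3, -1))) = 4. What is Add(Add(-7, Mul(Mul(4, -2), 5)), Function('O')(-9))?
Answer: 178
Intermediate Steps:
M = -6 (M = Add(6, Mul(-3, 4)) = Add(6, -12) = -6)
Function('O')(g) = Pow(Add(-6, g), 2) (Function('O')(g) = Pow(Add(g, -6), 2) = Pow(Add(-6, g), 2))
Add(Add(-7, Mul(Mul(4, -2), 5)), Function('O')(-9)) = Add(Add(-7, Mul(Mul(4, -2), 5)), Pow(Add(-6, -9), 2)) = Add(Add(-7, Mul(-8, 5)), Pow(-15, 2)) = Add(Add(-7, -40), 225) = Add(-47, 225) = 178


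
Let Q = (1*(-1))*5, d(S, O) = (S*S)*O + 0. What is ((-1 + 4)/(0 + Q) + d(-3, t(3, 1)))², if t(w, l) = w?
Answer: 17424/25 ≈ 696.96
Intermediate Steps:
d(S, O) = O*S² (d(S, O) = S²*O + 0 = O*S² + 0 = O*S²)
Q = -5 (Q = -1*5 = -5)
((-1 + 4)/(0 + Q) + d(-3, t(3, 1)))² = ((-1 + 4)/(0 - 5) + 3*(-3)²)² = (3/(-5) + 3*9)² = (3*(-⅕) + 27)² = (-⅗ + 27)² = (132/5)² = 17424/25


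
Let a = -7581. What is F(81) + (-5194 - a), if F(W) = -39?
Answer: 2348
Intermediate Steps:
F(81) + (-5194 - a) = -39 + (-5194 - 1*(-7581)) = -39 + (-5194 + 7581) = -39 + 2387 = 2348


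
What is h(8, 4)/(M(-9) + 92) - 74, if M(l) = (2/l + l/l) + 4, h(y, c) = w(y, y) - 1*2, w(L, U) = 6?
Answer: -64418/871 ≈ -73.959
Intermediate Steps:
h(y, c) = 4 (h(y, c) = 6 - 1*2 = 6 - 2 = 4)
M(l) = 5 + 2/l (M(l) = (2/l + 1) + 4 = (1 + 2/l) + 4 = 5 + 2/l)
h(8, 4)/(M(-9) + 92) - 74 = 4/((5 + 2/(-9)) + 92) - 74 = 4/((5 + 2*(-⅑)) + 92) - 74 = 4/((5 - 2/9) + 92) - 74 = 4/(43/9 + 92) - 74 = 4/(871/9) - 74 = 4*(9/871) - 74 = 36/871 - 74 = -64418/871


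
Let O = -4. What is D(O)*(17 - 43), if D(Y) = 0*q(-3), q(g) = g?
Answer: 0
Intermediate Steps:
D(Y) = 0 (D(Y) = 0*(-3) = 0)
D(O)*(17 - 43) = 0*(17 - 43) = 0*(-26) = 0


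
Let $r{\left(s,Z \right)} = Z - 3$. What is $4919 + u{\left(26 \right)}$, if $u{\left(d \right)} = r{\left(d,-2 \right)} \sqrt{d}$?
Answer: $4919 - 5 \sqrt{26} \approx 4893.5$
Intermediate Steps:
$r{\left(s,Z \right)} = -3 + Z$
$u{\left(d \right)} = - 5 \sqrt{d}$ ($u{\left(d \right)} = \left(-3 - 2\right) \sqrt{d} = - 5 \sqrt{d}$)
$4919 + u{\left(26 \right)} = 4919 - 5 \sqrt{26}$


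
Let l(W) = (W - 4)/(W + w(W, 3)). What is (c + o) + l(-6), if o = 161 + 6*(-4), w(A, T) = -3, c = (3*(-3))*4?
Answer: 919/9 ≈ 102.11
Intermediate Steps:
c = -36 (c = -9*4 = -36)
l(W) = (-4 + W)/(-3 + W) (l(W) = (W - 4)/(W - 3) = (-4 + W)/(-3 + W))
o = 137 (o = 161 - 24 = 137)
(c + o) + l(-6) = (-36 + 137) + (-4 - 6)/(-3 - 6) = 101 - 10/(-9) = 101 - ⅑*(-10) = 101 + 10/9 = 919/9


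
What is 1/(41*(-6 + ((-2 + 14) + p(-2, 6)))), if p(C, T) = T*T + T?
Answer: 1/1968 ≈ 0.00050813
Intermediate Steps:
p(C, T) = T + T**2 (p(C, T) = T**2 + T = T + T**2)
1/(41*(-6 + ((-2 + 14) + p(-2, 6)))) = 1/(41*(-6 + ((-2 + 14) + 6*(1 + 6)))) = 1/(41*(-6 + (12 + 6*7))) = 1/(41*(-6 + (12 + 42))) = 1/(41*(-6 + 54)) = 1/(41*48) = 1/1968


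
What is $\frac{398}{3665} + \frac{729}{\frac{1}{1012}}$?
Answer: $\frac{2703846818}{3665} \approx 7.3775 \cdot 10^{5}$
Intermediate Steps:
$\frac{398}{3665} + \frac{729}{\frac{1}{1012}} = 398 \cdot \frac{1}{3665} + 729 \frac{1}{\frac{1}{1012}} = \frac{398}{3665} + 729 \cdot 1012 = \frac{398}{3665} + 737748 = \frac{2703846818}{3665}$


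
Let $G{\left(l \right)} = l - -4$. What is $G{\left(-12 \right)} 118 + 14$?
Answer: $-930$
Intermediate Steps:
$G{\left(l \right)} = 4 + l$ ($G{\left(l \right)} = l + 4 = 4 + l$)
$G{\left(-12 \right)} 118 + 14 = \left(4 - 12\right) 118 + 14 = \left(-8\right) 118 + 14 = -944 + 14 = -930$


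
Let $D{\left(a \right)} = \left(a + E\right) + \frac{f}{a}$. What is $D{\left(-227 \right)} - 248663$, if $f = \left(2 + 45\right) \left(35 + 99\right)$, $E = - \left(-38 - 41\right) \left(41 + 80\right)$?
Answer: $- \frac{54334435}{227} \approx -2.3936 \cdot 10^{5}$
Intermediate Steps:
$E = 9559$ ($E = - \left(-79\right) 121 = \left(-1\right) \left(-9559\right) = 9559$)
$f = 6298$ ($f = 47 \cdot 134 = 6298$)
$D{\left(a \right)} = 9559 + a + \frac{6298}{a}$ ($D{\left(a \right)} = \left(a + 9559\right) + \frac{6298}{a} = \left(9559 + a\right) + \frac{6298}{a} = 9559 + a + \frac{6298}{a}$)
$D{\left(-227 \right)} - 248663 = \left(9559 - 227 + \frac{6298}{-227}\right) - 248663 = \left(9559 - 227 + 6298 \left(- \frac{1}{227}\right)\right) - 248663 = \left(9559 - 227 - \frac{6298}{227}\right) - 248663 = \frac{2112066}{227} - 248663 = - \frac{54334435}{227}$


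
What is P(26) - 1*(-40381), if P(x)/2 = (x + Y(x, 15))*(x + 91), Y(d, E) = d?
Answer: 52549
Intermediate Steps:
P(x) = 4*x*(91 + x) (P(x) = 2*((x + x)*(x + 91)) = 2*((2*x)*(91 + x)) = 2*(2*x*(91 + x)) = 4*x*(91 + x))
P(26) - 1*(-40381) = 4*26*(91 + 26) - 1*(-40381) = 4*26*117 + 40381 = 12168 + 40381 = 52549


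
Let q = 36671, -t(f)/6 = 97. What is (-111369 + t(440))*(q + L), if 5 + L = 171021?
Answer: -23250767337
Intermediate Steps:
L = 171016 (L = -5 + 171021 = 171016)
t(f) = -582 (t(f) = -6*97 = -582)
(-111369 + t(440))*(q + L) = (-111369 - 582)*(36671 + 171016) = -111951*207687 = -23250767337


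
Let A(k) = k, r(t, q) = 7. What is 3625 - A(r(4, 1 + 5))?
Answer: 3618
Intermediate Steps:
3625 - A(r(4, 1 + 5)) = 3625 - 1*7 = 3625 - 7 = 3618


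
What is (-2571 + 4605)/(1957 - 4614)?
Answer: -2034/2657 ≈ -0.76552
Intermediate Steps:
(-2571 + 4605)/(1957 - 4614) = 2034/(-2657) = 2034*(-1/2657) = -2034/2657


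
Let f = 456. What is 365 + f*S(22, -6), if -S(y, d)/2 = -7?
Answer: 6749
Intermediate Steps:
S(y, d) = 14 (S(y, d) = -2*(-7) = 14)
365 + f*S(22, -6) = 365 + 456*14 = 365 + 6384 = 6749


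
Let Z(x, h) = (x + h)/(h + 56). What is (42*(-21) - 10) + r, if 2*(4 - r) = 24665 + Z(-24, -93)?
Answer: -489217/37 ≈ -13222.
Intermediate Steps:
Z(x, h) = (h + x)/(56 + h)
r = -456213/37 (r = 4 - (24665 + (-93 - 24)/(56 - 93))/2 = 4 - (24665 - 117/(-37))/2 = 4 - (24665 - 1/37*(-117))/2 = 4 - (24665 + 117/37)/2 = 4 - ½*912722/37 = 4 - 456361/37 = -456213/37 ≈ -12330.)
(42*(-21) - 10) + r = (42*(-21) - 10) - 456213/37 = (-882 - 10) - 456213/37 = -892 - 456213/37 = -489217/37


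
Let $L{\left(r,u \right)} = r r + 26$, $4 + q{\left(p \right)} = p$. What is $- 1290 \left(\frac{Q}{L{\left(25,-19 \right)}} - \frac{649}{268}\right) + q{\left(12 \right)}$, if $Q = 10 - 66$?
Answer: $\frac{13470947}{4154} \approx 3242.9$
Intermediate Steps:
$Q = -56$
$q{\left(p \right)} = -4 + p$
$L{\left(r,u \right)} = 26 + r^{2}$ ($L{\left(r,u \right)} = r^{2} + 26 = 26 + r^{2}$)
$- 1290 \left(\frac{Q}{L{\left(25,-19 \right)}} - \frac{649}{268}\right) + q{\left(12 \right)} = - 1290 \left(- \frac{56}{26 + 25^{2}} - \frac{649}{268}\right) + \left(-4 + 12\right) = - 1290 \left(- \frac{56}{26 + 625} - \frac{649}{268}\right) + 8 = - 1290 \left(- \frac{56}{651} - \frac{649}{268}\right) + 8 = - 1290 \left(\left(-56\right) \frac{1}{651} - \frac{649}{268}\right) + 8 = - 1290 \left(- \frac{8}{93} - \frac{649}{268}\right) + 8 = \left(-1290\right) \left(- \frac{62501}{24924}\right) + 8 = \frac{13437715}{4154} + 8 = \frac{13470947}{4154}$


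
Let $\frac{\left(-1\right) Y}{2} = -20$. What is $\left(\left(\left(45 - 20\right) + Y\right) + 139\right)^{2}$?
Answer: $41616$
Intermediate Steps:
$Y = 40$ ($Y = \left(-2\right) \left(-20\right) = 40$)
$\left(\left(\left(45 - 20\right) + Y\right) + 139\right)^{2} = \left(\left(\left(45 - 20\right) + 40\right) + 139\right)^{2} = \left(\left(25 + 40\right) + 139\right)^{2} = \left(65 + 139\right)^{2} = 204^{2} = 41616$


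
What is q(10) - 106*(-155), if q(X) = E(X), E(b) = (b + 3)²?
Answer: 16599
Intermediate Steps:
E(b) = (3 + b)²
q(X) = (3 + X)²
q(10) - 106*(-155) = (3 + 10)² - 106*(-155) = 13² + 16430 = 169 + 16430 = 16599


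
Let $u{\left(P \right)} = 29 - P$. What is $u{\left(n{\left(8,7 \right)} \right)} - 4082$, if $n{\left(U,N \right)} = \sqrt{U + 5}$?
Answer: $-4053 - \sqrt{13} \approx -4056.6$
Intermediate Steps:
$n{\left(U,N \right)} = \sqrt{5 + U}$
$u{\left(n{\left(8,7 \right)} \right)} - 4082 = \left(29 - \sqrt{5 + 8}\right) - 4082 = \left(29 - \sqrt{13}\right) - 4082 = -4053 - \sqrt{13}$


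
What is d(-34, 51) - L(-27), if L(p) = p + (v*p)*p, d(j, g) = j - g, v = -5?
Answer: 3587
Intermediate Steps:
L(p) = p - 5*p² (L(p) = p + (-5*p)*p = p - 5*p²)
d(-34, 51) - L(-27) = (-34 - 1*51) - (-27)*(1 - 5*(-27)) = (-34 - 51) - (-27)*(1 + 135) = -85 - (-27)*136 = -85 - 1*(-3672) = -85 + 3672 = 3587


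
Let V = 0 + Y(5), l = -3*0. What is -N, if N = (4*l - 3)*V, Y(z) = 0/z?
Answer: 0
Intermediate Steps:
l = 0
Y(z) = 0
V = 0 (V = 0 + 0 = 0)
N = 0 (N = (4*0 - 3)*0 = (0 - 3)*0 = -3*0 = 0)
-N = -1*0 = 0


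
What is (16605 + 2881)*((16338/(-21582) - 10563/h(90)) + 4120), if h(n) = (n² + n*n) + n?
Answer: 87084226866871/1085095 ≈ 8.0255e+7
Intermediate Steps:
h(n) = n + 2*n² (h(n) = (n² + n²) + n = 2*n² + n = n + 2*n²)
(16605 + 2881)*((16338/(-21582) - 10563/h(90)) + 4120) = (16605 + 2881)*((16338/(-21582) - 10563*1/(90*(1 + 2*90))) + 4120) = 19486*((16338*(-1/21582) - 10563*1/(90*(1 + 180))) + 4120) = 19486*((-2723/3597 - 10563/(90*181)) + 4120) = 19486*((-2723/3597 - 10563/16290) + 4120) = 19486*((-2723/3597 - 10563*1/16290) + 4120) = 19486*((-2723/3597 - 3521/5430) + 4120) = 19486*(-3050103/2170190 + 4120) = 19486*(8938132697/2170190) = 87084226866871/1085095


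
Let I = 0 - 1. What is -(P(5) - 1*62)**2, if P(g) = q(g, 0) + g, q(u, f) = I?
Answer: -3364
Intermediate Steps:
I = -1
q(u, f) = -1
P(g) = -1 + g
-(P(5) - 1*62)**2 = -((-1 + 5) - 1*62)**2 = -(4 - 62)**2 = -1*(-58)**2 = -1*3364 = -3364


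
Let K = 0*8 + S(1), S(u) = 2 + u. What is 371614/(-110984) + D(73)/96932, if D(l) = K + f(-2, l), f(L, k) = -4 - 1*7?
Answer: -4502772015/1344737636 ≈ -3.3484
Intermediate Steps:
f(L, k) = -11 (f(L, k) = -4 - 7 = -11)
K = 3 (K = 0*8 + (2 + 1) = 0 + 3 = 3)
D(l) = -8 (D(l) = 3 - 11 = -8)
371614/(-110984) + D(73)/96932 = 371614/(-110984) - 8/96932 = 371614*(-1/110984) - 8*1/96932 = -185807/55492 - 2/24233 = -4502772015/1344737636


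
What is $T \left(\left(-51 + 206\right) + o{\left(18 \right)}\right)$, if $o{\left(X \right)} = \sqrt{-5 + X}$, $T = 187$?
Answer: $28985 + 187 \sqrt{13} \approx 29659.0$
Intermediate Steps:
$T \left(\left(-51 + 206\right) + o{\left(18 \right)}\right) = 187 \left(\left(-51 + 206\right) + \sqrt{-5 + 18}\right) = 187 \left(155 + \sqrt{13}\right) = 28985 + 187 \sqrt{13}$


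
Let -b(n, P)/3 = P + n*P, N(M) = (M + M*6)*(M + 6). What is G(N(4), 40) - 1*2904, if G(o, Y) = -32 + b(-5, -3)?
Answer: -2972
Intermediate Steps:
N(M) = 7*M*(6 + M) (N(M) = (M + 6*M)*(6 + M) = (7*M)*(6 + M) = 7*M*(6 + M))
b(n, P) = -3*P - 3*P*n (b(n, P) = -3*(P + n*P) = -3*(P + P*n) = -3*P - 3*P*n)
G(o, Y) = -68 (G(o, Y) = -32 - 3*(-3)*(1 - 5) = -32 - 3*(-3)*(-4) = -32 - 36 = -68)
G(N(4), 40) - 1*2904 = -68 - 1*2904 = -68 - 2904 = -2972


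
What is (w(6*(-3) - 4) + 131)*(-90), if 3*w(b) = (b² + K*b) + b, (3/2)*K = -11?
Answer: -30490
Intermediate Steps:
K = -22/3 (K = (⅔)*(-11) = -22/3 ≈ -7.3333)
w(b) = -19*b/9 + b²/3 (w(b) = ((b² - 22*b/3) + b)/3 = (b² - 19*b/3)/3 = -19*b/9 + b²/3)
(w(6*(-3) - 4) + 131)*(-90) = ((6*(-3) - 4)*(-19 + 3*(6*(-3) - 4))/9 + 131)*(-90) = ((-18 - 4)*(-19 + 3*(-18 - 4))/9 + 131)*(-90) = ((⅑)*(-22)*(-19 + 3*(-22)) + 131)*(-90) = ((⅑)*(-22)*(-19 - 66) + 131)*(-90) = ((⅑)*(-22)*(-85) + 131)*(-90) = (1870/9 + 131)*(-90) = (3049/9)*(-90) = -30490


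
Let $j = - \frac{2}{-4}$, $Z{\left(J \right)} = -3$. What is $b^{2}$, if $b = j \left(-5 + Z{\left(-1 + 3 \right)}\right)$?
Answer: $16$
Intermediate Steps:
$j = \frac{1}{2}$ ($j = \left(-2\right) \left(- \frac{1}{4}\right) = \frac{1}{2} \approx 0.5$)
$b = -4$ ($b = \frac{-5 - 3}{2} = \frac{1}{2} \left(-8\right) = -4$)
$b^{2} = \left(-4\right)^{2} = 16$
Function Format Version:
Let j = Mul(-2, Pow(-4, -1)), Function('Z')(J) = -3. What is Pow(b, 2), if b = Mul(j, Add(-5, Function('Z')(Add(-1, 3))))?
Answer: 16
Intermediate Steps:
j = Rational(1, 2) (j = Mul(-2, Rational(-1, 4)) = Rational(1, 2) ≈ 0.50000)
b = -4 (b = Mul(Rational(1, 2), Add(-5, -3)) = Mul(Rational(1, 2), -8) = -4)
Pow(b, 2) = Pow(-4, 2) = 16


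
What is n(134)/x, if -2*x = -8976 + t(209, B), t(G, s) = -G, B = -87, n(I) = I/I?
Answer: 2/9185 ≈ 0.00021775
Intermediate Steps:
n(I) = 1
x = 9185/2 (x = -(-8976 - 1*209)/2 = -(-8976 - 209)/2 = -½*(-9185) = 9185/2 ≈ 4592.5)
n(134)/x = 1/(9185/2) = 1*(2/9185) = 2/9185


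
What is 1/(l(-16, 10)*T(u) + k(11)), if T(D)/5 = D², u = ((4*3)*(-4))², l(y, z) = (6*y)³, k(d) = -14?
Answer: -1/23482733690894 ≈ -4.2584e-14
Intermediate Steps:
l(y, z) = 216*y³
u = 2304 (u = (12*(-4))² = (-48)² = 2304)
T(D) = 5*D²
1/(l(-16, 10)*T(u) + k(11)) = 1/((216*(-16)³)*(5*2304²) - 14) = 1/((216*(-4096))*(5*5308416) - 14) = 1/(-884736*26542080 - 14) = 1/(-23482733690880 - 14) = 1/(-23482733690894) = -1/23482733690894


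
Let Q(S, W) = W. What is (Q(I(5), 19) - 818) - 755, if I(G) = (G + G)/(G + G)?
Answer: -1554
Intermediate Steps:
I(G) = 1 (I(G) = (2*G)/((2*G)) = (2*G)*(1/(2*G)) = 1)
(Q(I(5), 19) - 818) - 755 = (19 - 818) - 755 = -799 - 755 = -1554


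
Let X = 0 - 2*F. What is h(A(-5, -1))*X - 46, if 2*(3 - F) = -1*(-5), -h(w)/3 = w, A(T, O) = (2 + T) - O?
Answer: -52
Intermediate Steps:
A(T, O) = 2 + T - O
h(w) = -3*w
F = ½ (F = 3 - (-1)*(-5)/2 = 3 - ½*5 = 3 - 5/2 = ½ ≈ 0.50000)
X = -1 (X = 0 - 2*½ = 0 - 1 = -1)
h(A(-5, -1))*X - 46 = -3*(2 - 5 - 1*(-1))*(-1) - 46 = -3*(2 - 5 + 1)*(-1) - 46 = -3*(-2)*(-1) - 46 = 6*(-1) - 46 = -6 - 46 = -52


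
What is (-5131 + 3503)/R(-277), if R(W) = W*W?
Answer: -1628/76729 ≈ -0.021218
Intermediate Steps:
R(W) = W**2
(-5131 + 3503)/R(-277) = (-5131 + 3503)/((-277)**2) = -1628/76729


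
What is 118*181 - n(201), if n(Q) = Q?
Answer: 21157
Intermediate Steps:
118*181 - n(201) = 118*181 - 1*201 = 21358 - 201 = 21157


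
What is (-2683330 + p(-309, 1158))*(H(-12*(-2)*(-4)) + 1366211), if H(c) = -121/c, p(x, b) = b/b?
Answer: -117311903313011/32 ≈ -3.6660e+12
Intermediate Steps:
p(x, b) = 1
(-2683330 + p(-309, 1158))*(H(-12*(-2)*(-4)) + 1366211) = (-2683330 + 1)*(-121/(-12*(-2)*(-4)) + 1366211) = -2683329*(-121/(24*(-4)) + 1366211) = -2683329*(-121/(-96) + 1366211) = -2683329*(-121*(-1/96) + 1366211) = -2683329*(121/96 + 1366211) = -2683329*131156377/96 = -117311903313011/32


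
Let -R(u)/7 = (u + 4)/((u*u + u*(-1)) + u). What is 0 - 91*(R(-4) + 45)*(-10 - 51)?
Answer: 249795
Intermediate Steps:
R(u) = -7*(4 + u)/u² (R(u) = -7*(u + 4)/((u*u + u*(-1)) + u) = -7*(4 + u)/((u² - u) + u) = -7*(4 + u)/(u²) = -7*(4 + u)/u²)
0 - 91*(R(-4) + 45)*(-10 - 51) = 0 - 91*(7*(-4 - 1*(-4))/(-4)² + 45)*(-10 - 51) = 0 - 91*(7*(1/16)*(-4 + 4) + 45)*(-61) = 0 - 91*(7*(1/16)*0 + 45)*(-61) = 0 - 91*(0 + 45)*(-61) = 0 - 4095*(-61) = 0 - 91*(-2745) = 0 + 249795 = 249795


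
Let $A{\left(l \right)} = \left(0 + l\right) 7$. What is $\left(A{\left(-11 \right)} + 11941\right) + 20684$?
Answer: $32548$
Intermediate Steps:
$A{\left(l \right)} = 7 l$ ($A{\left(l \right)} = l 7 = 7 l$)
$\left(A{\left(-11 \right)} + 11941\right) + 20684 = \left(7 \left(-11\right) + 11941\right) + 20684 = \left(-77 + 11941\right) + 20684 = 11864 + 20684 = 32548$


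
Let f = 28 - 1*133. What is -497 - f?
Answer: -392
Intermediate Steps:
f = -105 (f = 28 - 133 = -105)
-497 - f = -497 - 1*(-105) = -497 + 105 = -392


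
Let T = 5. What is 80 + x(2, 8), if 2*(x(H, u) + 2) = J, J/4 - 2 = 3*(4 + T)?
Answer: 136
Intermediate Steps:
J = 116 (J = 8 + 4*(3*(4 + 5)) = 8 + 4*(3*9) = 8 + 4*27 = 8 + 108 = 116)
x(H, u) = 56 (x(H, u) = -2 + (½)*116 = -2 + 58 = 56)
80 + x(2, 8) = 80 + 56 = 136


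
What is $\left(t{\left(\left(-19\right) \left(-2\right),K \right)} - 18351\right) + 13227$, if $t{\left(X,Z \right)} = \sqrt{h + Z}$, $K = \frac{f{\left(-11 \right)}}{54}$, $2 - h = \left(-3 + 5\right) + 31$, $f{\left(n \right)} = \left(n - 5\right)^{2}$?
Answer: $-5124 + \frac{i \sqrt{2127}}{9} \approx -5124.0 + 5.1244 i$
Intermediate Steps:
$f{\left(n \right)} = \left(-5 + n\right)^{2}$
$h = -31$ ($h = 2 - \left(\left(-3 + 5\right) + 31\right) = 2 - \left(2 + 31\right) = 2 - 33 = -31$)
$K = \frac{128}{27}$ ($K = \frac{\left(-5 - 11\right)^{2}}{54} = \left(-16\right)^{2} \cdot \frac{1}{54} = 256 \cdot \frac{1}{54} = \frac{128}{27} \approx 4.7407$)
$t{\left(X,Z \right)} = \sqrt{-31 + Z}$
$\left(t{\left(\left(-19\right) \left(-2\right),K \right)} - 18351\right) + 13227 = \left(\sqrt{-31 + \frac{128}{27}} - 18351\right) + 13227 = \left(\sqrt{- \frac{709}{27}} - 18351\right) + 13227 = \left(\frac{i \sqrt{2127}}{9} - 18351\right) + 13227 = \left(-18351 + \frac{i \sqrt{2127}}{9}\right) + 13227 = -5124 + \frac{i \sqrt{2127}}{9}$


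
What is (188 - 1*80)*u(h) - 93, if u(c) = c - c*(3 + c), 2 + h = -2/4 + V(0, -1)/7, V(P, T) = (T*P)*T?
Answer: -228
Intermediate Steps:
V(P, T) = P*T² (V(P, T) = (P*T)*T = P*T²)
h = -5/2 (h = -2 + (-2/4 + (0*(-1)²)/7) = -2 + (-2*¼ + (0*1)*(⅐)) = -2 + (-½ + 0*(⅐)) = -2 + (-½ + 0) = -2 - ½ = -5/2 ≈ -2.5000)
u(c) = c - c*(3 + c)
(188 - 1*80)*u(h) - 93 = (188 - 1*80)*(-1*(-5/2)*(2 - 5/2)) - 93 = (188 - 80)*(-1*(-5/2)*(-½)) - 93 = 108*(-5/4) - 93 = -135 - 93 = -228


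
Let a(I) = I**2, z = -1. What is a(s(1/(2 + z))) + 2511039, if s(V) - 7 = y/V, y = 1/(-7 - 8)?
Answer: 564994591/225 ≈ 2.5111e+6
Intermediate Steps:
y = -1/15 (y = 1/(-15) = -1/15 ≈ -0.066667)
s(V) = 7 - 1/(15*V)
a(s(1/(2 + z))) + 2511039 = (7 - 1/(15*(1/(2 - 1))))**2 + 2511039 = (7 - 1/(15*(1/1)))**2 + 2511039 = (7 - 1/15/1)**2 + 2511039 = (7 - 1/15*1)**2 + 2511039 = (7 - 1/15)**2 + 2511039 = (104/15)**2 + 2511039 = 10816/225 + 2511039 = 564994591/225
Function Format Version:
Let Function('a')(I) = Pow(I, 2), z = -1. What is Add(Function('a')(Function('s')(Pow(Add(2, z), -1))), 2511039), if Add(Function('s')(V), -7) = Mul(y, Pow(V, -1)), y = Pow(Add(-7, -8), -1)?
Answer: Rational(564994591, 225) ≈ 2.5111e+6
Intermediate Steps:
y = Rational(-1, 15) (y = Pow(-15, -1) = Rational(-1, 15) ≈ -0.066667)
Function('s')(V) = Add(7, Mul(Rational(-1, 15), Pow(V, -1)))
Add(Function('a')(Function('s')(Pow(Add(2, z), -1))), 2511039) = Add(Pow(Add(7, Mul(Rational(-1, 15), Pow(Pow(Add(2, -1), -1), -1))), 2), 2511039) = Add(Pow(Add(7, Mul(Rational(-1, 15), Pow(Pow(1, -1), -1))), 2), 2511039) = Add(Pow(Add(7, Mul(Rational(-1, 15), Pow(1, -1))), 2), 2511039) = Add(Pow(Add(7, Mul(Rational(-1, 15), 1)), 2), 2511039) = Add(Pow(Add(7, Rational(-1, 15)), 2), 2511039) = Add(Pow(Rational(104, 15), 2), 2511039) = Add(Rational(10816, 225), 2511039) = Rational(564994591, 225)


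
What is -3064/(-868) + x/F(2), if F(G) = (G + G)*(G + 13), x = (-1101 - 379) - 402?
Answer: -181217/6510 ≈ -27.837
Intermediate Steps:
x = -1882 (x = -1480 - 402 = -1882)
F(G) = 2*G*(13 + G) (F(G) = (2*G)*(13 + G) = 2*G*(13 + G))
-3064/(-868) + x/F(2) = -3064/(-868) - 1882*1/(4*(13 + 2)) = -3064*(-1/868) - 1882/(2*2*15) = 766/217 - 1882/60 = 766/217 - 1882*1/60 = 766/217 - 941/30 = -181217/6510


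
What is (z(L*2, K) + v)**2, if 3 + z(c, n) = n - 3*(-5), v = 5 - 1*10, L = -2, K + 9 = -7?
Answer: 81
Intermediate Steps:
K = -16 (K = -9 - 7 = -16)
v = -5 (v = 5 - 10 = -5)
z(c, n) = 12 + n (z(c, n) = -3 + (n - 3*(-5)) = -3 + (n + 15) = -3 + (15 + n) = 12 + n)
(z(L*2, K) + v)**2 = ((12 - 16) - 5)**2 = (-4 - 5)**2 = (-9)**2 = 81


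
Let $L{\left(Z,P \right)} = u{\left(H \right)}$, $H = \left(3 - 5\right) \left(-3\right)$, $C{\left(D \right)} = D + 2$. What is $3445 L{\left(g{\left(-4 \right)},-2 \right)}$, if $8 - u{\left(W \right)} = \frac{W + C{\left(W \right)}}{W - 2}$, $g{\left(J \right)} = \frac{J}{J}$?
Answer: $\frac{31005}{2} \approx 15503.0$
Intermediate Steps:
$C{\left(D \right)} = 2 + D$
$H = 6$ ($H = \left(-2\right) \left(-3\right) = 6$)
$g{\left(J \right)} = 1$
$u{\left(W \right)} = 8 - \frac{2 + 2 W}{-2 + W}$ ($u{\left(W \right)} = 8 - \frac{W + \left(2 + W\right)}{W - 2} = 8 - \frac{2 + 2 W}{-2 + W}$)
$L{\left(Z,P \right)} = \frac{9}{2}$ ($L{\left(Z,P \right)} = \frac{6 \left(-3 + 6\right)}{-2 + 6} = 6 \cdot \frac{1}{4} \cdot 3 = \frac{9}{2}$)
$3445 L{\left(g{\left(-4 \right)},-2 \right)} = 3445 \cdot \frac{9}{2} = \frac{31005}{2}$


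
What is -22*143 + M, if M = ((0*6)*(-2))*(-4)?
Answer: -3146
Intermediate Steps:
M = 0 (M = (0*(-2))*(-4) = 0*(-4) = 0)
-22*143 + M = -22*143 + 0 = -3146 + 0 = -3146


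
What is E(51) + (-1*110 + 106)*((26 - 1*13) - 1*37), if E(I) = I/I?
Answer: 97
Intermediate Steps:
E(I) = 1
E(51) + (-1*110 + 106)*((26 - 1*13) - 1*37) = 1 + (-1*110 + 106)*((26 - 1*13) - 1*37) = 1 + (-110 + 106)*((26 - 13) - 37) = 1 - 4*(13 - 37) = 1 - 4*(-24) = 1 + 96 = 97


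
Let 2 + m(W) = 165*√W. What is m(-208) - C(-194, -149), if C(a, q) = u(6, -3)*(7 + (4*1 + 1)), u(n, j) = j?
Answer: 34 + 660*I*√13 ≈ 34.0 + 2379.7*I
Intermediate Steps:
m(W) = -2 + 165*√W
C(a, q) = -36 (C(a, q) = -3*(7 + (4*1 + 1)) = -3*(7 + (4 + 1)) = -3*(7 + 5) = -3*12 = -36)
m(-208) - C(-194, -149) = (-2 + 165*√(-208)) - 1*(-36) = (-2 + 165*(4*I*√13)) + 36 = (-2 + 660*I*√13) + 36 = 34 + 660*I*√13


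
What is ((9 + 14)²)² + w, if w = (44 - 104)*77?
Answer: 275221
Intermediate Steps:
w = -4620 (w = -60*77 = -4620)
((9 + 14)²)² + w = ((9 + 14)²)² - 4620 = (23²)² - 4620 = 529² - 4620 = 279841 - 4620 = 275221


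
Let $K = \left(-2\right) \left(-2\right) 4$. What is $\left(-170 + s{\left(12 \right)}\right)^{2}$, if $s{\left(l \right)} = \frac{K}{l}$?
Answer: $\frac{256036}{9} \approx 28448.0$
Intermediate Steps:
$K = 16$ ($K = 4 \cdot 4 = 16$)
$s{\left(l \right)} = \frac{16}{l}$
$\left(-170 + s{\left(12 \right)}\right)^{2} = \left(-170 + \frac{16}{12}\right)^{2} = \left(-170 + 16 \cdot \frac{1}{12}\right)^{2} = \left(-170 + \frac{4}{3}\right)^{2} = \left(- \frac{506}{3}\right)^{2} = \frac{256036}{9}$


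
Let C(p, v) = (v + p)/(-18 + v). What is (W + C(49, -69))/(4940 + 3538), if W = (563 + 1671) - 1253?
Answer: 85367/737586 ≈ 0.11574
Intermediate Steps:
C(p, v) = (p + v)/(-18 + v)
W = 981 (W = 2234 - 1253 = 981)
(W + C(49, -69))/(4940 + 3538) = (981 + (49 - 69)/(-18 - 69))/(4940 + 3538) = (981 - 20/(-87))/8478 = (981 - 1/87*(-20))*(1/8478) = (981 + 20/87)*(1/8478) = (85367/87)*(1/8478) = 85367/737586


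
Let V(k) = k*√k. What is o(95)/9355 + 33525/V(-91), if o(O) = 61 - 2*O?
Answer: -129/9355 + 33525*I*√91/8281 ≈ -0.013789 + 38.62*I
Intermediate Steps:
o(O) = 61 - 2*O
V(k) = k^(3/2)
o(95)/9355 + 33525/V(-91) = (61 - 2*95)/9355 + 33525/((-91)^(3/2)) = (61 - 190)*(1/9355) + 33525/((-91*I*√91)) = -129*1/9355 + 33525*(I*√91/8281) = -129/9355 + 33525*I*√91/8281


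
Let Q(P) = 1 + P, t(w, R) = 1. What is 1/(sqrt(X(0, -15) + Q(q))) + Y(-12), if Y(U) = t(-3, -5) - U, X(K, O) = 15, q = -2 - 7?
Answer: 13 + sqrt(7)/7 ≈ 13.378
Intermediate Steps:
q = -9
Y(U) = 1 - U
1/(sqrt(X(0, -15) + Q(q))) + Y(-12) = 1/(sqrt(15 + (1 - 9))) + (1 - 1*(-12)) = 1/(sqrt(15 - 8)) + (1 + 12) = 1/(sqrt(7)) + 13 = sqrt(7)/7 + 13 = 13 + sqrt(7)/7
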